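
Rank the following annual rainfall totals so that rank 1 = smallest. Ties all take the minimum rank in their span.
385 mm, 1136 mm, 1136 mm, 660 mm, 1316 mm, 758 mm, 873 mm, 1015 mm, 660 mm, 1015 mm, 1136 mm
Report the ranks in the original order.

Sorted (ascending): 385, 660, 660, 758, 873, 1015, 1015, 1136, 1136, 1136, 1316
The 2 values of 660 occupy positions 2–3 → each gets rank 2.
The 2 values of 1015 occupy positions 6–7 → each gets rank 6.
The 3 values of 1136 occupy positions 8–10 → each gets rank 8.

1, 8, 8, 2, 11, 4, 5, 6, 2, 6, 8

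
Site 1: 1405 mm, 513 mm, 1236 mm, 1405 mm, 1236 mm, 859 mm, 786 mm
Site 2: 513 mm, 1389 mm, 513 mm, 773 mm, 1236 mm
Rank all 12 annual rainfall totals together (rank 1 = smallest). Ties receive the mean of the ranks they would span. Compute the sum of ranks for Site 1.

Sorted (ascending): 513, 513, 513, 773, 786, 859, 1236, 1236, 1236, 1389, 1405, 1405
The 3 values of 513 occupy positions 1–3 → average rank 2.
The 3 values of 1236 occupy positions 7–9 → average rank 8.
The 2 values of 1405 occupy positions 11–12 → average rank (11+12)/2 = 11.5.
Site 1 values → pooled ranks: 1405→11.5, 513→2, 1236→8, 1405→11.5, 1236→8, 859→6, 786→5
Rank sum = 11.5 + 2 + 8 + 11.5 + 8 + 6 + 5 = 52

52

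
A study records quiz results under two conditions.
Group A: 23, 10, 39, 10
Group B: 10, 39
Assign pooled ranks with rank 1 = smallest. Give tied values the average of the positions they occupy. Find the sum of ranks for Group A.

Sorted (ascending): 10, 10, 10, 23, 39, 39
The 3 values of 10 occupy positions 1–3 → average rank 2.
The 2 values of 39 occupy positions 5–6 → average rank (5+6)/2 = 5.5.
Group A values → pooled ranks: 23→4, 10→2, 39→5.5, 10→2
Rank sum = 4 + 2 + 5.5 + 2 = 13.5

13.5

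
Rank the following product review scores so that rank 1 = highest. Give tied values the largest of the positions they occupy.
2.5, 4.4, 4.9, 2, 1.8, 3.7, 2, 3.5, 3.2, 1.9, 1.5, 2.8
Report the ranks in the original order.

7, 2, 1, 9, 11, 3, 9, 4, 5, 10, 12, 6

Sorted (descending): 4.9, 4.4, 3.7, 3.5, 3.2, 2.8, 2.5, 2, 2, 1.9, 1.8, 1.5
The 2 values of 2 occupy positions 8–9 → each gets rank 9.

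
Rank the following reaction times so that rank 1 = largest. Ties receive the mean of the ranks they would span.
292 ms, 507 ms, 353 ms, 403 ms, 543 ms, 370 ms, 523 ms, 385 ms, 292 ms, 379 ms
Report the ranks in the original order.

9.5, 3, 8, 4, 1, 7, 2, 5, 9.5, 6

Sorted (descending): 543, 523, 507, 403, 385, 379, 370, 353, 292, 292
The 2 values of 292 occupy positions 9–10 → average rank (9+10)/2 = 9.5.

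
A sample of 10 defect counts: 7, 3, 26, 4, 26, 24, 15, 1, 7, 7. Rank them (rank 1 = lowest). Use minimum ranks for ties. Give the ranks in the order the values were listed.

Sorted (ascending): 1, 3, 4, 7, 7, 7, 15, 24, 26, 26
The 3 values of 7 occupy positions 4–6 → each gets rank 4.
The 2 values of 26 occupy positions 9–10 → each gets rank 9.

4, 2, 9, 3, 9, 8, 7, 1, 4, 4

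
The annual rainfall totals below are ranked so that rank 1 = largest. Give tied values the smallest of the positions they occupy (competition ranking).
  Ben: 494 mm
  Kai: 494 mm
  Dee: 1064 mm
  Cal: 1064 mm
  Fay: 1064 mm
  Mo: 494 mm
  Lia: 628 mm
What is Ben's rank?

Sorted (descending): 1064, 1064, 1064, 628, 494, 494, 494
The 3 values of 1064 occupy positions 1–3 → each gets rank 1.
The 3 values of 494 occupy positions 5–7 → each gets rank 5.
Ben has value 494 mm → rank 5.

5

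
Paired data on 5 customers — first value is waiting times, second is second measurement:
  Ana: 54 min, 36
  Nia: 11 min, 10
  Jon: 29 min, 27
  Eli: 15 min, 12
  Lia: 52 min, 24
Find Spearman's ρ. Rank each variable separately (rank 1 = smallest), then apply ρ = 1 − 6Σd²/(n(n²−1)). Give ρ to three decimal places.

Ranks of variable 1: 5, 1, 3, 2, 4
Ranks of variable 2: 5, 1, 4, 2, 3
d = r₁ − r₂: 0, 0, -1, 0, 1
d²: 0, 0, 1, 0, 1; Σd² = 2
ρ = 1 − 6·2/(5·24) = 1 − 12/120 = 0.900

0.900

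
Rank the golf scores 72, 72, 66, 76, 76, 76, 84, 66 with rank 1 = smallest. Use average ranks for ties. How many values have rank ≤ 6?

Sorted (ascending): 66, 66, 72, 72, 76, 76, 76, 84
The 2 values of 66 occupy positions 1–2 → average rank (1+2)/2 = 1.5.
The 2 values of 72 occupy positions 3–4 → average rank (3+4)/2 = 3.5.
The 3 values of 76 occupy positions 5–7 → average rank 6.
Ranks ≤ 6: {1.5, 1.5, 3.5, 3.5, 6, 6, 6} → 7 values.

7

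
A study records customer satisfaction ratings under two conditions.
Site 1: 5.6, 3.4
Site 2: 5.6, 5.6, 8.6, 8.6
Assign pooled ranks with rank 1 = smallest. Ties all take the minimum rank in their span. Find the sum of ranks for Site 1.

3

Sorted (ascending): 3.4, 5.6, 5.6, 5.6, 8.6, 8.6
The 3 values of 5.6 occupy positions 2–4 → each gets rank 2.
The 2 values of 8.6 occupy positions 5–6 → each gets rank 5.
Site 1 values → pooled ranks: 5.6→2, 3.4→1
Rank sum = 2 + 1 = 3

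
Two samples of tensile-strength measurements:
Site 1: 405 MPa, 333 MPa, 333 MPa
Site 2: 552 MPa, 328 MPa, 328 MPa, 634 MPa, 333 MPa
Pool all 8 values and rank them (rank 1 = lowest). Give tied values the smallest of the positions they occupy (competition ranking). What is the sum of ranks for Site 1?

12

Sorted (ascending): 328, 328, 333, 333, 333, 405, 552, 634
The 2 values of 328 occupy positions 1–2 → each gets rank 1.
The 3 values of 333 occupy positions 3–5 → each gets rank 3.
Site 1 values → pooled ranks: 405→6, 333→3, 333→3
Rank sum = 6 + 3 + 3 = 12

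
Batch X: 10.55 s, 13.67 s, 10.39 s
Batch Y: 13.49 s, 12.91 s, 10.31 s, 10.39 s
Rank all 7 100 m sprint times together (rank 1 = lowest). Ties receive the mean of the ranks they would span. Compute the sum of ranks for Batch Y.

Sorted (ascending): 10.31, 10.39, 10.39, 10.55, 12.91, 13.49, 13.67
The 2 values of 10.39 occupy positions 2–3 → average rank (2+3)/2 = 2.5.
Batch Y values → pooled ranks: 13.49→6, 12.91→5, 10.31→1, 10.39→2.5
Rank sum = 6 + 5 + 1 + 2.5 = 14.5

14.5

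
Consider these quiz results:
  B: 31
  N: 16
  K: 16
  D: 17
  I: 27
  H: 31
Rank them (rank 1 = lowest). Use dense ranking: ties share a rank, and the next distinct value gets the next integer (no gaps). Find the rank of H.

Sorted (ascending): 16, 16, 17, 27, 31, 31
The 2 values of 16 share dense rank 1.
The 2 values of 31 share dense rank 4.
Remaining distinct values take the next consecutive integers.
H has value 31 → rank 4.

4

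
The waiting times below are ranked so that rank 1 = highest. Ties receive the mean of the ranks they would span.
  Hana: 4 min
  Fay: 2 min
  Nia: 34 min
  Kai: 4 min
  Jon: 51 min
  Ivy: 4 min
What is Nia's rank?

Sorted (descending): 51, 34, 4, 4, 4, 2
The 3 values of 4 occupy positions 3–5 → average rank 4.
Nia has value 34 min → rank 2.

2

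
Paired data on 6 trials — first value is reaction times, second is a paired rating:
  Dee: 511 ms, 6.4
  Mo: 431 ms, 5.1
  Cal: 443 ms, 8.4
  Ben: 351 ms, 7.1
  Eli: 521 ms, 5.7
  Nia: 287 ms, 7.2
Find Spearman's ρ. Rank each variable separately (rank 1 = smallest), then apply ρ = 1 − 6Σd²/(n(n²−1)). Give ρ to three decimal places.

-0.371

Ranks of variable 1: 5, 3, 4, 2, 6, 1
Ranks of variable 2: 3, 1, 6, 4, 2, 5
d = r₁ − r₂: 2, 2, -2, -2, 4, -4
d²: 4, 4, 4, 4, 16, 16; Σd² = 48
ρ = 1 − 6·48/(6·35) = 1 − 288/210 = -0.371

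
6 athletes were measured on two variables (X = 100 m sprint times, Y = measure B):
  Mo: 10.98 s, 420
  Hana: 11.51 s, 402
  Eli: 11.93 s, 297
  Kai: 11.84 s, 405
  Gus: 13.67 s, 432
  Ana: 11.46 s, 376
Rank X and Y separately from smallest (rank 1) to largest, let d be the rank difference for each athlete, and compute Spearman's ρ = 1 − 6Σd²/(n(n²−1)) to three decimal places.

Ranks of variable 1: 1, 3, 5, 4, 6, 2
Ranks of variable 2: 5, 3, 1, 4, 6, 2
d = r₁ − r₂: -4, 0, 4, 0, 0, 0
d²: 16, 0, 16, 0, 0, 0; Σd² = 32
ρ = 1 − 6·32/(6·35) = 1 − 192/210 = 0.086

0.086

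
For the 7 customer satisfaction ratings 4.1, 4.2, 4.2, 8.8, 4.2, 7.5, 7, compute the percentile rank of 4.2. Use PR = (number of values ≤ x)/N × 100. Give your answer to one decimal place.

N = 7.
Strictly below 4.2: 1. Equal to 4.2: 3.
PR = 4/7 × 100 = 57.1

57.1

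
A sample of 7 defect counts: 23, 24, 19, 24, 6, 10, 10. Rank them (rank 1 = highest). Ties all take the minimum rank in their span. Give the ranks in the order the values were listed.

Sorted (descending): 24, 24, 23, 19, 10, 10, 6
The 2 values of 24 occupy positions 1–2 → each gets rank 1.
The 2 values of 10 occupy positions 5–6 → each gets rank 5.

3, 1, 4, 1, 7, 5, 5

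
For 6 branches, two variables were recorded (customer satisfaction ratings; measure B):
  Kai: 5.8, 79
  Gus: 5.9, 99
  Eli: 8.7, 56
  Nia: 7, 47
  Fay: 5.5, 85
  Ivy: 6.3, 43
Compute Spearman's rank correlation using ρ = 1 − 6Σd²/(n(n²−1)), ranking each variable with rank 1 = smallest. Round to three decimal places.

-0.600

Ranks of variable 1: 2, 3, 6, 5, 1, 4
Ranks of variable 2: 4, 6, 3, 2, 5, 1
d = r₁ − r₂: -2, -3, 3, 3, -4, 3
d²: 4, 9, 9, 9, 16, 9; Σd² = 56
ρ = 1 − 6·56/(6·35) = 1 − 336/210 = -0.600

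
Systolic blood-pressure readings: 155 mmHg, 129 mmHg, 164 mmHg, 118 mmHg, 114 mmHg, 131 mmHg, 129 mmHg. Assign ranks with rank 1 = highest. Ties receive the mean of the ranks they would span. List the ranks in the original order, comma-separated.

2, 4.5, 1, 6, 7, 3, 4.5

Sorted (descending): 164, 155, 131, 129, 129, 118, 114
The 2 values of 129 occupy positions 4–5 → average rank (4+5)/2 = 4.5.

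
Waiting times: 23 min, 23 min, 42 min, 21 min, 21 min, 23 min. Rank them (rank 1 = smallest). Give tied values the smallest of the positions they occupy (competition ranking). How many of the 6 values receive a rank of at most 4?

Sorted (ascending): 21, 21, 23, 23, 23, 42
The 2 values of 21 occupy positions 1–2 → each gets rank 1.
The 3 values of 23 occupy positions 3–5 → each gets rank 3.
Ranks ≤ 4: {1, 1, 3, 3, 3} → 5 values.

5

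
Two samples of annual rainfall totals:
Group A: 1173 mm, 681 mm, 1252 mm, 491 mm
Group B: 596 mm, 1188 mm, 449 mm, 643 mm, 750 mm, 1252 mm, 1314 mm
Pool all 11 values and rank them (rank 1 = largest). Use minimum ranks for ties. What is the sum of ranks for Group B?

Sorted (descending): 1314, 1252, 1252, 1188, 1173, 750, 681, 643, 596, 491, 449
The 2 values of 1252 occupy positions 2–3 → each gets rank 2.
Group B values → pooled ranks: 596→9, 1188→4, 449→11, 643→8, 750→6, 1252→2, 1314→1
Rank sum = 9 + 4 + 11 + 8 + 6 + 2 + 1 = 41

41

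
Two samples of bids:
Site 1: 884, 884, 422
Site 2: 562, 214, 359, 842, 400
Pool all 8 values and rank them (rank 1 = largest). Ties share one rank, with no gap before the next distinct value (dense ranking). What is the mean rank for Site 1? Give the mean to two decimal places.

Sorted (descending): 884, 884, 842, 562, 422, 400, 359, 214
The 2 values of 884 share dense rank 1.
Remaining distinct values take the next consecutive integers.
Site 1 values → pooled ranks: 884→1, 884→1, 422→4
Mean rank = (1 + 1 + 4) / 3 = 2.00

2.00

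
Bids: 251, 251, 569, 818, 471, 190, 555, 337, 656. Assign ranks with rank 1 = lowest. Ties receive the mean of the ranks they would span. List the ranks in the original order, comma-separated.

Sorted (ascending): 190, 251, 251, 337, 471, 555, 569, 656, 818
The 2 values of 251 occupy positions 2–3 → average rank (2+3)/2 = 2.5.

2.5, 2.5, 7, 9, 5, 1, 6, 4, 8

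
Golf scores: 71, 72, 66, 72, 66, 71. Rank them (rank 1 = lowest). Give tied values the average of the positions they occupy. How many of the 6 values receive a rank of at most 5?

Sorted (ascending): 66, 66, 71, 71, 72, 72
The 2 values of 66 occupy positions 1–2 → average rank (1+2)/2 = 1.5.
The 2 values of 71 occupy positions 3–4 → average rank (3+4)/2 = 3.5.
The 2 values of 72 occupy positions 5–6 → average rank (5+6)/2 = 5.5.
Ranks ≤ 5: {1.5, 1.5, 3.5, 3.5} → 4 values.

4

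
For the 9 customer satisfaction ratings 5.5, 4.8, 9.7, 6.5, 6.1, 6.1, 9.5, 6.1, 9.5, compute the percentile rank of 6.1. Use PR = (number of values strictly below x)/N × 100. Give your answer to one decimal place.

N = 9.
Strictly below 6.1: 2. Equal to 6.1: 3.
PR = 2/9 × 100 = 22.2

22.2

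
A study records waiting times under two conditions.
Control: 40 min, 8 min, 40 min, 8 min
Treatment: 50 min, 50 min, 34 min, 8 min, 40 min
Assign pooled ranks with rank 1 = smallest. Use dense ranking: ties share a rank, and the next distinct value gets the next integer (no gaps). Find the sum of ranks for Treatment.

14

Sorted (ascending): 8, 8, 8, 34, 40, 40, 40, 50, 50
The 3 values of 8 share dense rank 1.
The 3 values of 40 share dense rank 3.
The 2 values of 50 share dense rank 4.
Remaining distinct values take the next consecutive integers.
Treatment values → pooled ranks: 50→4, 50→4, 34→2, 8→1, 40→3
Rank sum = 4 + 4 + 2 + 1 + 3 = 14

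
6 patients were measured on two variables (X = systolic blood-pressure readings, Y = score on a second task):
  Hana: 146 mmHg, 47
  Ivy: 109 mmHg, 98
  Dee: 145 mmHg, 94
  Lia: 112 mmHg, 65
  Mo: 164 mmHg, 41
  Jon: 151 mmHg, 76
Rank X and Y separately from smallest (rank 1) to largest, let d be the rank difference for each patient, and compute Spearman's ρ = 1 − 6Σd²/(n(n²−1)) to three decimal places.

-0.714

Ranks of variable 1: 4, 1, 3, 2, 6, 5
Ranks of variable 2: 2, 6, 5, 3, 1, 4
d = r₁ − r₂: 2, -5, -2, -1, 5, 1
d²: 4, 25, 4, 1, 25, 1; Σd² = 60
ρ = 1 − 6·60/(6·35) = 1 − 360/210 = -0.714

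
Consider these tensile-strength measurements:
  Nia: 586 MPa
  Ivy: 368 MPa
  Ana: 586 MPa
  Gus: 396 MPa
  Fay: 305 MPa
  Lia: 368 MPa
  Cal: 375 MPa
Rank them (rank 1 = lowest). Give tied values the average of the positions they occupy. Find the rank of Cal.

4

Sorted (ascending): 305, 368, 368, 375, 396, 586, 586
The 2 values of 368 occupy positions 2–3 → average rank (2+3)/2 = 2.5.
The 2 values of 586 occupy positions 6–7 → average rank (6+7)/2 = 6.5.
Cal has value 375 MPa → rank 4.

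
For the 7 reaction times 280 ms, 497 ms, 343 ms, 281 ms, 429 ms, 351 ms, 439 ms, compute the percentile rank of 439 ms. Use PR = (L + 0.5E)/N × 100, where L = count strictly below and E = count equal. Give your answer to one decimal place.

78.6

N = 7.
Strictly below 439: 5. Equal to 439: 1.
PR = (5 + 0.5·1)/7 × 100 = 78.6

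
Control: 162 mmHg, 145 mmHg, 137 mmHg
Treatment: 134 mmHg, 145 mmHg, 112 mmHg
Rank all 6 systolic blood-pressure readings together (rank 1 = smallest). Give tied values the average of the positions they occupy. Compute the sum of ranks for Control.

13.5

Sorted (ascending): 112, 134, 137, 145, 145, 162
The 2 values of 145 occupy positions 4–5 → average rank (4+5)/2 = 4.5.
Control values → pooled ranks: 162→6, 145→4.5, 137→3
Rank sum = 6 + 4.5 + 3 = 13.5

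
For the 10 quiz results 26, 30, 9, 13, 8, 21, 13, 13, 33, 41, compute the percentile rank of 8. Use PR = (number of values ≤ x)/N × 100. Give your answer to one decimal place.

N = 10.
Strictly below 8: 0. Equal to 8: 1.
PR = 1/10 × 100 = 10.0

10.0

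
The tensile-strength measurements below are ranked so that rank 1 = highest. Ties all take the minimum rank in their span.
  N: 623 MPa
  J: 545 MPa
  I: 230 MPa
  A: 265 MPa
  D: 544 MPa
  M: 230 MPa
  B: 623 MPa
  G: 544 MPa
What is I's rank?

7

Sorted (descending): 623, 623, 545, 544, 544, 265, 230, 230
The 2 values of 623 occupy positions 1–2 → each gets rank 1.
The 2 values of 544 occupy positions 4–5 → each gets rank 4.
The 2 values of 230 occupy positions 7–8 → each gets rank 7.
I has value 230 MPa → rank 7.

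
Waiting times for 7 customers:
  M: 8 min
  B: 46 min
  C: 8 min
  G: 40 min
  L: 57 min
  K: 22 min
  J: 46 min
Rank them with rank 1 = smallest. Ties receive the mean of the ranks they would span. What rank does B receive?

Sorted (ascending): 8, 8, 22, 40, 46, 46, 57
The 2 values of 8 occupy positions 1–2 → average rank (1+2)/2 = 1.5.
The 2 values of 46 occupy positions 5–6 → average rank (5+6)/2 = 5.5.
B has value 46 min → rank 5.5.

5.5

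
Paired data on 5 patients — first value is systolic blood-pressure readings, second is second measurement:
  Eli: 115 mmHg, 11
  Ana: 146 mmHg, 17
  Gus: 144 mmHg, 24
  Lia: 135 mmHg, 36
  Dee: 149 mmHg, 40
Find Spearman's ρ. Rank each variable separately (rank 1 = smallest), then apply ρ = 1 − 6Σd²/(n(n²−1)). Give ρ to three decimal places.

0.600

Ranks of variable 1: 1, 4, 3, 2, 5
Ranks of variable 2: 1, 2, 3, 4, 5
d = r₁ − r₂: 0, 2, 0, -2, 0
d²: 0, 4, 0, 4, 0; Σd² = 8
ρ = 1 − 6·8/(5·24) = 1 − 48/120 = 0.600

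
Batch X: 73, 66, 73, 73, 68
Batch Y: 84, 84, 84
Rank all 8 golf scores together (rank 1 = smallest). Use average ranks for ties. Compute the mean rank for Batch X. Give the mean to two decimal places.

3.00

Sorted (ascending): 66, 68, 73, 73, 73, 84, 84, 84
The 3 values of 73 occupy positions 3–5 → average rank 4.
The 3 values of 84 occupy positions 6–8 → average rank 7.
Batch X values → pooled ranks: 73→4, 66→1, 73→4, 73→4, 68→2
Mean rank = (4 + 1 + 4 + 4 + 2) / 5 = 3.00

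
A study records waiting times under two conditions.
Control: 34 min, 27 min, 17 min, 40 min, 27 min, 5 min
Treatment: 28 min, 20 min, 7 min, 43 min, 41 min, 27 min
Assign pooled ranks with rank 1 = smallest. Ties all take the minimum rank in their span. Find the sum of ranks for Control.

Sorted (ascending): 5, 7, 17, 20, 27, 27, 27, 28, 34, 40, 41, 43
The 3 values of 27 occupy positions 5–7 → each gets rank 5.
Control values → pooled ranks: 34→9, 27→5, 17→3, 40→10, 27→5, 5→1
Rank sum = 9 + 5 + 3 + 10 + 5 + 1 = 33

33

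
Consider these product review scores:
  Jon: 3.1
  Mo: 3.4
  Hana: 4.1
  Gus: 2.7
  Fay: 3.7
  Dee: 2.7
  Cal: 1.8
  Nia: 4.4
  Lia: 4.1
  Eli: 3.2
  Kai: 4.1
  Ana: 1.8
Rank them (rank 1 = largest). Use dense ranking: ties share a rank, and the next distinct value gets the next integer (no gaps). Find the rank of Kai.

2

Sorted (descending): 4.4, 4.1, 4.1, 4.1, 3.7, 3.4, 3.2, 3.1, 2.7, 2.7, 1.8, 1.8
The 3 values of 4.1 share dense rank 2.
The 2 values of 2.7 share dense rank 7.
The 2 values of 1.8 share dense rank 8.
Remaining distinct values take the next consecutive integers.
Kai has value 4.1 → rank 2.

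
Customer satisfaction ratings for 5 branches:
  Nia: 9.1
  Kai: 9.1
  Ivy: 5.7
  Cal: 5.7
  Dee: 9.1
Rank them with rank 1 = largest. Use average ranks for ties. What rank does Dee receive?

Sorted (descending): 9.1, 9.1, 9.1, 5.7, 5.7
The 3 values of 9.1 occupy positions 1–3 → average rank 2.
The 2 values of 5.7 occupy positions 4–5 → average rank (4+5)/2 = 4.5.
Dee has value 9.1 → rank 2.

2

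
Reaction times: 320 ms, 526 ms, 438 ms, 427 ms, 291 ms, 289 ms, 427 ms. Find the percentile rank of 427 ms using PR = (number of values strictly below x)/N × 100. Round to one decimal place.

42.9

N = 7.
Strictly below 427: 3. Equal to 427: 2.
PR = 3/7 × 100 = 42.9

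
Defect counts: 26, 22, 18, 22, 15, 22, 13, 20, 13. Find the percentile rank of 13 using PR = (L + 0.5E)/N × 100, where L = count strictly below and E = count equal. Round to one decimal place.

N = 9.
Strictly below 13: 0. Equal to 13: 2.
PR = (0 + 0.5·2)/9 × 100 = 11.1

11.1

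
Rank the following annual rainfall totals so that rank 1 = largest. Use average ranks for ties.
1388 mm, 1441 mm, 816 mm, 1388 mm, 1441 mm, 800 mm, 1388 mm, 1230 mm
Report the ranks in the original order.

4, 1.5, 7, 4, 1.5, 8, 4, 6

Sorted (descending): 1441, 1441, 1388, 1388, 1388, 1230, 816, 800
The 2 values of 1441 occupy positions 1–2 → average rank (1+2)/2 = 1.5.
The 3 values of 1388 occupy positions 3–5 → average rank 4.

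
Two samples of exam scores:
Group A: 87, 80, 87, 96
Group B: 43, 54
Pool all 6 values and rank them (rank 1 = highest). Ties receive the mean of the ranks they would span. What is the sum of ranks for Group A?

10

Sorted (descending): 96, 87, 87, 80, 54, 43
The 2 values of 87 occupy positions 2–3 → average rank (2+3)/2 = 2.5.
Group A values → pooled ranks: 87→2.5, 80→4, 87→2.5, 96→1
Rank sum = 2.5 + 4 + 2.5 + 1 = 10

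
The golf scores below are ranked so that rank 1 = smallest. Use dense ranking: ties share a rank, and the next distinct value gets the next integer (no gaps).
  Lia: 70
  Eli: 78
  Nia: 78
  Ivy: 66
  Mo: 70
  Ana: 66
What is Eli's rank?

3

Sorted (ascending): 66, 66, 70, 70, 78, 78
The 2 values of 66 share dense rank 1.
The 2 values of 70 share dense rank 2.
The 2 values of 78 share dense rank 3.
Eli has value 78 → rank 3.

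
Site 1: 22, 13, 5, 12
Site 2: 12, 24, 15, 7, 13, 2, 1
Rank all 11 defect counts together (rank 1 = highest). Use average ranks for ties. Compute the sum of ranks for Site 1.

22

Sorted (descending): 24, 22, 15, 13, 13, 12, 12, 7, 5, 2, 1
The 2 values of 13 occupy positions 4–5 → average rank (4+5)/2 = 4.5.
The 2 values of 12 occupy positions 6–7 → average rank (6+7)/2 = 6.5.
Site 1 values → pooled ranks: 22→2, 13→4.5, 5→9, 12→6.5
Rank sum = 2 + 4.5 + 9 + 6.5 = 22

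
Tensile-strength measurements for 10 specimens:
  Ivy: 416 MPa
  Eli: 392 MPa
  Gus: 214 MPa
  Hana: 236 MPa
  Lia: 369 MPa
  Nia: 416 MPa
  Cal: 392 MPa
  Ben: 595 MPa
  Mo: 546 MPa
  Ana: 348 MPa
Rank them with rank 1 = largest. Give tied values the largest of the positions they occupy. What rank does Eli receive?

6

Sorted (descending): 595, 546, 416, 416, 392, 392, 369, 348, 236, 214
The 2 values of 416 occupy positions 3–4 → each gets rank 4.
The 2 values of 392 occupy positions 5–6 → each gets rank 6.
Eli has value 392 MPa → rank 6.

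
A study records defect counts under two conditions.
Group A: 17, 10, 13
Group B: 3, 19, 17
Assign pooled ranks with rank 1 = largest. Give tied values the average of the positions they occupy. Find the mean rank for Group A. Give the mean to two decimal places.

3.83

Sorted (descending): 19, 17, 17, 13, 10, 3
The 2 values of 17 occupy positions 2–3 → average rank (2+3)/2 = 2.5.
Group A values → pooled ranks: 17→2.5, 10→5, 13→4
Mean rank = (2.5 + 5 + 4) / 3 = 3.83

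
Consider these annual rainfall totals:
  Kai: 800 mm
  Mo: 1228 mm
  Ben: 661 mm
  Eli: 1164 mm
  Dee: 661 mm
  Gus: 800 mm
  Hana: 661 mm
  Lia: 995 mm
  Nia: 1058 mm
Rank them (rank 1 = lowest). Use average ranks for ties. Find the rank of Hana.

Sorted (ascending): 661, 661, 661, 800, 800, 995, 1058, 1164, 1228
The 3 values of 661 occupy positions 1–3 → average rank 2.
The 2 values of 800 occupy positions 4–5 → average rank (4+5)/2 = 4.5.
Hana has value 661 mm → rank 2.

2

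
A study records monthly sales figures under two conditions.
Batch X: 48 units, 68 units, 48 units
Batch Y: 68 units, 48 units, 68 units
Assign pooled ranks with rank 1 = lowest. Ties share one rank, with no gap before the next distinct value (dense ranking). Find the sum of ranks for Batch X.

4

Sorted (ascending): 48, 48, 48, 68, 68, 68
The 3 values of 48 share dense rank 1.
The 3 values of 68 share dense rank 2.
Batch X values → pooled ranks: 48→1, 68→2, 48→1
Rank sum = 1 + 2 + 1 = 4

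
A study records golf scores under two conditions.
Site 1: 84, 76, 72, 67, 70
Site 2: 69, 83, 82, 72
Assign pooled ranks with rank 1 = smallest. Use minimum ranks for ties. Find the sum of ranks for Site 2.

21

Sorted (ascending): 67, 69, 70, 72, 72, 76, 82, 83, 84
The 2 values of 72 occupy positions 4–5 → each gets rank 4.
Site 2 values → pooled ranks: 69→2, 83→8, 82→7, 72→4
Rank sum = 2 + 8 + 7 + 4 = 21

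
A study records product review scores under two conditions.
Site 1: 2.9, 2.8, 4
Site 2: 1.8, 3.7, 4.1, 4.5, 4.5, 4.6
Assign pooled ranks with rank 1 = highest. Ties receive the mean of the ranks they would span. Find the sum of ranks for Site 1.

Sorted (descending): 4.6, 4.5, 4.5, 4.1, 4, 3.7, 2.9, 2.8, 1.8
The 2 values of 4.5 occupy positions 2–3 → average rank (2+3)/2 = 2.5.
Site 1 values → pooled ranks: 2.9→7, 2.8→8, 4→5
Rank sum = 7 + 8 + 5 = 20

20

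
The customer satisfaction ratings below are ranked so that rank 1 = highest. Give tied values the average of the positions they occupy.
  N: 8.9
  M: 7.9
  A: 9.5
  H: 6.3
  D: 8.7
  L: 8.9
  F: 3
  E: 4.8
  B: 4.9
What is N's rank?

Sorted (descending): 9.5, 8.9, 8.9, 8.7, 7.9, 6.3, 4.9, 4.8, 3
The 2 values of 8.9 occupy positions 2–3 → average rank (2+3)/2 = 2.5.
N has value 8.9 → rank 2.5.

2.5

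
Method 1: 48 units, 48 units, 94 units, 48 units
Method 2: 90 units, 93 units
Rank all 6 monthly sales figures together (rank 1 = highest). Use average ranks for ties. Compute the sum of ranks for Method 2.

5

Sorted (descending): 94, 93, 90, 48, 48, 48
The 3 values of 48 occupy positions 4–6 → average rank 5.
Method 2 values → pooled ranks: 90→3, 93→2
Rank sum = 3 + 2 = 5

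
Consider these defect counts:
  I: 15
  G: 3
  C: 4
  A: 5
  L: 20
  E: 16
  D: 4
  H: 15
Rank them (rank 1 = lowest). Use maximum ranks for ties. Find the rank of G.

1

Sorted (ascending): 3, 4, 4, 5, 15, 15, 16, 20
The 2 values of 4 occupy positions 2–3 → each gets rank 3.
The 2 values of 15 occupy positions 5–6 → each gets rank 6.
G has value 3 → rank 1.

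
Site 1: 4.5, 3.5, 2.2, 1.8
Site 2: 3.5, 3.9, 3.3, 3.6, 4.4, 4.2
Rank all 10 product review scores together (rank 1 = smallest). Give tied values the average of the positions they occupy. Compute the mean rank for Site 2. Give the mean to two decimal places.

Sorted (ascending): 1.8, 2.2, 3.3, 3.5, 3.5, 3.6, 3.9, 4.2, 4.4, 4.5
The 2 values of 3.5 occupy positions 4–5 → average rank (4+5)/2 = 4.5.
Site 2 values → pooled ranks: 3.5→4.5, 3.9→7, 3.3→3, 3.6→6, 4.4→9, 4.2→8
Mean rank = (4.5 + 7 + 3 + 6 + 9 + 8) / 6 = 6.25

6.25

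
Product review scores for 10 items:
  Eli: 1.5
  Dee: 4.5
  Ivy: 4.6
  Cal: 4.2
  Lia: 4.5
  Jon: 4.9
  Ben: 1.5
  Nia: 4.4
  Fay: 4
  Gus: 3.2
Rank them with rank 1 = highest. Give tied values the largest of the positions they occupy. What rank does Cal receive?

Sorted (descending): 4.9, 4.6, 4.5, 4.5, 4.4, 4.2, 4, 3.2, 1.5, 1.5
The 2 values of 4.5 occupy positions 3–4 → each gets rank 4.
The 2 values of 1.5 occupy positions 9–10 → each gets rank 10.
Cal has value 4.2 → rank 6.

6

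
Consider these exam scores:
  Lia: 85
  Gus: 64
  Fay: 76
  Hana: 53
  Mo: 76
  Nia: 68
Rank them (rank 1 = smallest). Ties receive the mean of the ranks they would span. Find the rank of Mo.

4.5

Sorted (ascending): 53, 64, 68, 76, 76, 85
The 2 values of 76 occupy positions 4–5 → average rank (4+5)/2 = 4.5.
Mo has value 76 → rank 4.5.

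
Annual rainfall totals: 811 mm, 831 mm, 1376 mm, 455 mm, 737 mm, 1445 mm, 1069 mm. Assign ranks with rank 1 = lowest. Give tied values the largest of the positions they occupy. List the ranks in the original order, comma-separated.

Sorted (ascending): 455, 737, 811, 831, 1069, 1376, 1445
No ties — each value takes its position as its rank.

3, 4, 6, 1, 2, 7, 5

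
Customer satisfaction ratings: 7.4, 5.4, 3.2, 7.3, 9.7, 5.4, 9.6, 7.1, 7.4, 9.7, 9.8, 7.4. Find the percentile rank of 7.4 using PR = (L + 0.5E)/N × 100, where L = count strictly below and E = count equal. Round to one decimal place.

N = 12.
Strictly below 7.4: 5. Equal to 7.4: 3.
PR = (5 + 0.5·3)/12 × 100 = 54.2

54.2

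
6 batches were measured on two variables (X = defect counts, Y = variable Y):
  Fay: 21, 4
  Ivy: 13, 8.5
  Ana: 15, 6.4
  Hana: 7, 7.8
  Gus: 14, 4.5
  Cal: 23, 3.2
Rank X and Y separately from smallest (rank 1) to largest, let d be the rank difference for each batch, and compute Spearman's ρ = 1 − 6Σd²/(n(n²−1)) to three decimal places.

Ranks of variable 1: 5, 2, 4, 1, 3, 6
Ranks of variable 2: 2, 6, 4, 5, 3, 1
d = r₁ − r₂: 3, -4, 0, -4, 0, 5
d²: 9, 16, 0, 16, 0, 25; Σd² = 66
ρ = 1 − 6·66/(6·35) = 1 − 396/210 = -0.886

-0.886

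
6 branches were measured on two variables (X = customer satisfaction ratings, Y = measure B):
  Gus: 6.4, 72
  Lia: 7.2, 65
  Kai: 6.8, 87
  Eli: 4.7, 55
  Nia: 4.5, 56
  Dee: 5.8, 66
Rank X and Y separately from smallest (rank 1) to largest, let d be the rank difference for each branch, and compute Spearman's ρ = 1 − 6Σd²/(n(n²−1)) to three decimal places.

Ranks of variable 1: 4, 6, 5, 2, 1, 3
Ranks of variable 2: 5, 3, 6, 1, 2, 4
d = r₁ − r₂: -1, 3, -1, 1, -1, -1
d²: 1, 9, 1, 1, 1, 1; Σd² = 14
ρ = 1 − 6·14/(6·35) = 1 − 84/210 = 0.600

0.600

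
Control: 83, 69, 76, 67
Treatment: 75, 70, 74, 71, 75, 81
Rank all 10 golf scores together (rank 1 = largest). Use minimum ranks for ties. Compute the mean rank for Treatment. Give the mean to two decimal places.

5.17

Sorted (descending): 83, 81, 76, 75, 75, 74, 71, 70, 69, 67
The 2 values of 75 occupy positions 4–5 → each gets rank 4.
Treatment values → pooled ranks: 75→4, 70→8, 74→6, 71→7, 75→4, 81→2
Mean rank = (4 + 8 + 6 + 7 + 4 + 2) / 6 = 5.17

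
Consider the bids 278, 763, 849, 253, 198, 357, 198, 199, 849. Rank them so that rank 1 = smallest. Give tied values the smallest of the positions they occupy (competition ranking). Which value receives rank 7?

Sorted (ascending): 198, 198, 199, 253, 278, 357, 763, 849, 849
The 2 values of 198 occupy positions 1–2 → each gets rank 1.
The 2 values of 849 occupy positions 8–9 → each gets rank 8.
Rank 7 → value 763.

763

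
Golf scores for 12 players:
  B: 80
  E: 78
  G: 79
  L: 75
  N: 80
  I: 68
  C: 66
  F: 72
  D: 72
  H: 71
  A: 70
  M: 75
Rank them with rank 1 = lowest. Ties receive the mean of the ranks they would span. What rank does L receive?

Sorted (ascending): 66, 68, 70, 71, 72, 72, 75, 75, 78, 79, 80, 80
The 2 values of 72 occupy positions 5–6 → average rank (5+6)/2 = 5.5.
The 2 values of 75 occupy positions 7–8 → average rank (7+8)/2 = 7.5.
The 2 values of 80 occupy positions 11–12 → average rank (11+12)/2 = 11.5.
L has value 75 → rank 7.5.

7.5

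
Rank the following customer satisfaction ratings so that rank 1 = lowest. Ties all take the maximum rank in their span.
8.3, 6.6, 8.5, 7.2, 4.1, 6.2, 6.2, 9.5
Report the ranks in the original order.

6, 4, 7, 5, 1, 3, 3, 8

Sorted (ascending): 4.1, 6.2, 6.2, 6.6, 7.2, 8.3, 8.5, 9.5
The 2 values of 6.2 occupy positions 2–3 → each gets rank 3.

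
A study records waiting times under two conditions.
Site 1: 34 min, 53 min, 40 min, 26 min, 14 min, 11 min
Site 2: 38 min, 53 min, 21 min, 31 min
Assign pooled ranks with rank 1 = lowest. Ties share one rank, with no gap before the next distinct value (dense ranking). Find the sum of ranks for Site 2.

24

Sorted (ascending): 11, 14, 21, 26, 31, 34, 38, 40, 53, 53
The 2 values of 53 share dense rank 9.
Remaining distinct values take the next consecutive integers.
Site 2 values → pooled ranks: 38→7, 53→9, 21→3, 31→5
Rank sum = 7 + 9 + 3 + 5 = 24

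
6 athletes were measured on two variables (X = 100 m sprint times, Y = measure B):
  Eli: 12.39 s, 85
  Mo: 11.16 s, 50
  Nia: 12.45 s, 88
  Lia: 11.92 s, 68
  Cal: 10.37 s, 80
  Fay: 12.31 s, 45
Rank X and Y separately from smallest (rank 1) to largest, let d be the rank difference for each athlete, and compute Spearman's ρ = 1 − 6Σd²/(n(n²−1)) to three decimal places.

0.486

Ranks of variable 1: 5, 2, 6, 3, 1, 4
Ranks of variable 2: 5, 2, 6, 3, 4, 1
d = r₁ − r₂: 0, 0, 0, 0, -3, 3
d²: 0, 0, 0, 0, 9, 9; Σd² = 18
ρ = 1 − 6·18/(6·35) = 1 − 108/210 = 0.486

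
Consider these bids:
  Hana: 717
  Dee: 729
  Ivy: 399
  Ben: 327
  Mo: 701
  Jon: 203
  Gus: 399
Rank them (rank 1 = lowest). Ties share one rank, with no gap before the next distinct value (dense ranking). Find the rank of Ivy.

Sorted (ascending): 203, 327, 399, 399, 701, 717, 729
The 2 values of 399 share dense rank 3.
Remaining distinct values take the next consecutive integers.
Ivy has value 399 → rank 3.

3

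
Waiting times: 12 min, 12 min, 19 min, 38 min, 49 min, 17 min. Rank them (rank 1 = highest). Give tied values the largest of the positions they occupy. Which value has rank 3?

19

Sorted (descending): 49, 38, 19, 17, 12, 12
The 2 values of 12 occupy positions 5–6 → each gets rank 6.
Rank 3 → value 19.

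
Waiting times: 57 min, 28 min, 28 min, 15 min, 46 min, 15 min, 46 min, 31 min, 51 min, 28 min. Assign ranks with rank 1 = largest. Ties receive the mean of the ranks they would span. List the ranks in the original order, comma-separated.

1, 7, 7, 9.5, 3.5, 9.5, 3.5, 5, 2, 7

Sorted (descending): 57, 51, 46, 46, 31, 28, 28, 28, 15, 15
The 2 values of 46 occupy positions 3–4 → average rank (3+4)/2 = 3.5.
The 3 values of 28 occupy positions 6–8 → average rank 7.
The 2 values of 15 occupy positions 9–10 → average rank (9+10)/2 = 9.5.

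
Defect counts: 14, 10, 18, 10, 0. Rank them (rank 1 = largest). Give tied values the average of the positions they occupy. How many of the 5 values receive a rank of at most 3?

Sorted (descending): 18, 14, 10, 10, 0
The 2 values of 10 occupy positions 3–4 → average rank (3+4)/2 = 3.5.
Ranks ≤ 3: {1, 2} → 2 values.

2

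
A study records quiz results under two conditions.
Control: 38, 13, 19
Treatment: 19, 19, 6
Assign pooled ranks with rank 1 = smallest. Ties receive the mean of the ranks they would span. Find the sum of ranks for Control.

Sorted (ascending): 6, 13, 19, 19, 19, 38
The 3 values of 19 occupy positions 3–5 → average rank 4.
Control values → pooled ranks: 38→6, 13→2, 19→4
Rank sum = 6 + 2 + 4 = 12

12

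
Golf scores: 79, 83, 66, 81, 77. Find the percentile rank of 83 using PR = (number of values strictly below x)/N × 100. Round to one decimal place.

80.0

N = 5.
Strictly below 83: 4. Equal to 83: 1.
PR = 4/5 × 100 = 80.0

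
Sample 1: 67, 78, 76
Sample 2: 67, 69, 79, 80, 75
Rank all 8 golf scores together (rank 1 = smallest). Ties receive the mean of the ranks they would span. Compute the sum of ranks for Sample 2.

Sorted (ascending): 67, 67, 69, 75, 76, 78, 79, 80
The 2 values of 67 occupy positions 1–2 → average rank (1+2)/2 = 1.5.
Sample 2 values → pooled ranks: 67→1.5, 69→3, 79→7, 80→8, 75→4
Rank sum = 1.5 + 3 + 7 + 8 + 4 = 23.5

23.5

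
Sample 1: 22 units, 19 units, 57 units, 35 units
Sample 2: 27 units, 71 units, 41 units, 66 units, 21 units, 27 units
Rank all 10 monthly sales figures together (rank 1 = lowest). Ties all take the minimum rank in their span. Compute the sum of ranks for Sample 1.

Sorted (ascending): 19, 21, 22, 27, 27, 35, 41, 57, 66, 71
The 2 values of 27 occupy positions 4–5 → each gets rank 4.
Sample 1 values → pooled ranks: 22→3, 19→1, 57→8, 35→6
Rank sum = 3 + 1 + 8 + 6 = 18

18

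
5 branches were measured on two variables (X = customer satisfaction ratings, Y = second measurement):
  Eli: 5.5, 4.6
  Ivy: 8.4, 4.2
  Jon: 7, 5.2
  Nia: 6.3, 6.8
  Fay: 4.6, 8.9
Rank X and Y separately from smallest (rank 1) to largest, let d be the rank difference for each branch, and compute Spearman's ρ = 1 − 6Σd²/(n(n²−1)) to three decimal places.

-0.700

Ranks of variable 1: 2, 5, 4, 3, 1
Ranks of variable 2: 2, 1, 3, 4, 5
d = r₁ − r₂: 0, 4, 1, -1, -4
d²: 0, 16, 1, 1, 16; Σd² = 34
ρ = 1 − 6·34/(5·24) = 1 − 204/120 = -0.700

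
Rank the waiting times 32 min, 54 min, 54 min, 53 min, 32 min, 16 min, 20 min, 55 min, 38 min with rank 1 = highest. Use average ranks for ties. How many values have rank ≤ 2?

Sorted (descending): 55, 54, 54, 53, 38, 32, 32, 20, 16
The 2 values of 54 occupy positions 2–3 → average rank (2+3)/2 = 2.5.
The 2 values of 32 occupy positions 6–7 → average rank (6+7)/2 = 6.5.
Ranks ≤ 2: {1} → 1 value.

1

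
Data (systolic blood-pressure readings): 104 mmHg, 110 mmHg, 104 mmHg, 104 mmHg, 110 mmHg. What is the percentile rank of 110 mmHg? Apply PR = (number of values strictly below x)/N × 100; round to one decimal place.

60.0

N = 5.
Strictly below 110: 3. Equal to 110: 2.
PR = 3/5 × 100 = 60.0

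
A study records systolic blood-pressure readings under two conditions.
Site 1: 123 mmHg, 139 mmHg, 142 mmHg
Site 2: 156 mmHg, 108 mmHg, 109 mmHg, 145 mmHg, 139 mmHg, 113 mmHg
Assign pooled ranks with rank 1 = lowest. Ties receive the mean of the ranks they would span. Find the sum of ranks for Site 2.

28.5

Sorted (ascending): 108, 109, 113, 123, 139, 139, 142, 145, 156
The 2 values of 139 occupy positions 5–6 → average rank (5+6)/2 = 5.5.
Site 2 values → pooled ranks: 156→9, 108→1, 109→2, 145→8, 139→5.5, 113→3
Rank sum = 9 + 1 + 2 + 8 + 5.5 + 3 = 28.5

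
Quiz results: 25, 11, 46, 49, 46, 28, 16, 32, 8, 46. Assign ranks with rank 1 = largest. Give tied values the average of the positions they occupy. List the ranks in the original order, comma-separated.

Sorted (descending): 49, 46, 46, 46, 32, 28, 25, 16, 11, 8
The 3 values of 46 occupy positions 2–4 → average rank 3.

7, 9, 3, 1, 3, 6, 8, 5, 10, 3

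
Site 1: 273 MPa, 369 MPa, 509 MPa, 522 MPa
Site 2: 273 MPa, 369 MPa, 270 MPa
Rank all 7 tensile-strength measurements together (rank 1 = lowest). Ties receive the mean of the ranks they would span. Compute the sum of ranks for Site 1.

20

Sorted (ascending): 270, 273, 273, 369, 369, 509, 522
The 2 values of 273 occupy positions 2–3 → average rank (2+3)/2 = 2.5.
The 2 values of 369 occupy positions 4–5 → average rank (4+5)/2 = 4.5.
Site 1 values → pooled ranks: 273→2.5, 369→4.5, 509→6, 522→7
Rank sum = 2.5 + 4.5 + 6 + 7 = 20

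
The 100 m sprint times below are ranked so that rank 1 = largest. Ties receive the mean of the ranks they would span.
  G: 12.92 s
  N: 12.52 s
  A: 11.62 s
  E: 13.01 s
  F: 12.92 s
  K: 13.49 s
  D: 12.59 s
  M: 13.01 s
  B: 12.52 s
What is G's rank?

4.5

Sorted (descending): 13.49, 13.01, 13.01, 12.92, 12.92, 12.59, 12.52, 12.52, 11.62
The 2 values of 13.01 occupy positions 2–3 → average rank (2+3)/2 = 2.5.
The 2 values of 12.92 occupy positions 4–5 → average rank (4+5)/2 = 4.5.
The 2 values of 12.52 occupy positions 7–8 → average rank (7+8)/2 = 7.5.
G has value 12.92 s → rank 4.5.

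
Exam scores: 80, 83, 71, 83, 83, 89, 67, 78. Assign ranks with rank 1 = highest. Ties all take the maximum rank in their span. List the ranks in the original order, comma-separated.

Sorted (descending): 89, 83, 83, 83, 80, 78, 71, 67
The 3 values of 83 occupy positions 2–4 → each gets rank 4.

5, 4, 7, 4, 4, 1, 8, 6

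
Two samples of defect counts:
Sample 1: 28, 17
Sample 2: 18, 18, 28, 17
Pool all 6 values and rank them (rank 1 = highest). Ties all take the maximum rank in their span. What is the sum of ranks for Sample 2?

Sorted (descending): 28, 28, 18, 18, 17, 17
The 2 values of 28 occupy positions 1–2 → each gets rank 2.
The 2 values of 18 occupy positions 3–4 → each gets rank 4.
The 2 values of 17 occupy positions 5–6 → each gets rank 6.
Sample 2 values → pooled ranks: 18→4, 18→4, 28→2, 17→6
Rank sum = 4 + 4 + 2 + 6 = 16

16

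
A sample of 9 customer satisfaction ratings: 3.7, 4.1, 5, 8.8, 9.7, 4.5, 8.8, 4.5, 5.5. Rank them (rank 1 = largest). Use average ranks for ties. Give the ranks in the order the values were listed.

9, 8, 5, 2.5, 1, 6.5, 2.5, 6.5, 4

Sorted (descending): 9.7, 8.8, 8.8, 5.5, 5, 4.5, 4.5, 4.1, 3.7
The 2 values of 8.8 occupy positions 2–3 → average rank (2+3)/2 = 2.5.
The 2 values of 4.5 occupy positions 6–7 → average rank (6+7)/2 = 6.5.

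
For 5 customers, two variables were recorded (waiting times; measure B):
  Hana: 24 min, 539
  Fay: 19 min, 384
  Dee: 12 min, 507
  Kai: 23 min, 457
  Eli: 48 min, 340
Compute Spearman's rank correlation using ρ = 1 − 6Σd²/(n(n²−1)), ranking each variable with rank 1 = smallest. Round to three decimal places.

-0.300

Ranks of variable 1: 4, 2, 1, 3, 5
Ranks of variable 2: 5, 2, 4, 3, 1
d = r₁ − r₂: -1, 0, -3, 0, 4
d²: 1, 0, 9, 0, 16; Σd² = 26
ρ = 1 − 6·26/(5·24) = 1 − 156/120 = -0.300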